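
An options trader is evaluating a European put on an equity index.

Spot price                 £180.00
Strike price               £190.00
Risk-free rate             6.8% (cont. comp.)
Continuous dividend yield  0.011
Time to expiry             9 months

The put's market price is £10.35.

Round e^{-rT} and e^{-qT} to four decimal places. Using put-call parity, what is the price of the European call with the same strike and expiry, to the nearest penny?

£8.32

exp(−qT) = exp(−0.011·0.75) = 0.9918;  exp(−rT) = exp(−0.068·0.75) = 0.9503
Put-call parity: C − P = S·e^(−qT) − K·e^(−rT) = 180·0.9918 − 190·0.9503 = 178.5240 − 180.5570 = -2.0330
C = P + (C − P) = 10.35 + (-2.0330) = 8.3170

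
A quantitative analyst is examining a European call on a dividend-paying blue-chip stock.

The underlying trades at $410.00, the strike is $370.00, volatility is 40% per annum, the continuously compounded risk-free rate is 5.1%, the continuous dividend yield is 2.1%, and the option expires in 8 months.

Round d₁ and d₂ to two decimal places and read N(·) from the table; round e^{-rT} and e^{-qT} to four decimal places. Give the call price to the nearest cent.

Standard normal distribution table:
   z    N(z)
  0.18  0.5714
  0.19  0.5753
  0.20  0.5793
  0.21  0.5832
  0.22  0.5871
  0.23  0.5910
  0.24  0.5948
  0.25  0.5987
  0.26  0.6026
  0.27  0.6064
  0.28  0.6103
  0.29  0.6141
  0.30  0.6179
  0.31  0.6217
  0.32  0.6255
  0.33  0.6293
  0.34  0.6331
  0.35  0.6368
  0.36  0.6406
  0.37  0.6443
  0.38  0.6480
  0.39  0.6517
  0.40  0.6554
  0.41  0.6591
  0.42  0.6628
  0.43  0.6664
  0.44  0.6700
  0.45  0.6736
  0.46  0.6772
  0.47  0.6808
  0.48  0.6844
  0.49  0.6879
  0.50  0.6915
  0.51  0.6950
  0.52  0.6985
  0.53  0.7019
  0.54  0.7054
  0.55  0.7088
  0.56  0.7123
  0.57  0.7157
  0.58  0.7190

σ√T = 0.4 × 0.8165 = 0.3266
d₁ = [ln(410/370) + (0.051 − 0.021 + 0.4²/2)·0.6667] / 0.3266 = [0.1027 + 0.0733] / 0.3266 = 0.5388 → 0.54
d₂ = d₁ − σ√T = 0.5388 − 0.3266 = 0.2123 → 0.21
exp(−qT) = exp(−0.021·0.6667) = 0.9861;  exp(−rT) = exp(−0.051·0.6667) = 0.9666
N(d₁) = N(0.54) = 0.7054;  N(d₂) = N(0.21) = 0.5832
C = 410·0.9861·0.7054 − 370·0.9666·0.5832 = 285.1939 − 208.5768 = 76.6171

$76.62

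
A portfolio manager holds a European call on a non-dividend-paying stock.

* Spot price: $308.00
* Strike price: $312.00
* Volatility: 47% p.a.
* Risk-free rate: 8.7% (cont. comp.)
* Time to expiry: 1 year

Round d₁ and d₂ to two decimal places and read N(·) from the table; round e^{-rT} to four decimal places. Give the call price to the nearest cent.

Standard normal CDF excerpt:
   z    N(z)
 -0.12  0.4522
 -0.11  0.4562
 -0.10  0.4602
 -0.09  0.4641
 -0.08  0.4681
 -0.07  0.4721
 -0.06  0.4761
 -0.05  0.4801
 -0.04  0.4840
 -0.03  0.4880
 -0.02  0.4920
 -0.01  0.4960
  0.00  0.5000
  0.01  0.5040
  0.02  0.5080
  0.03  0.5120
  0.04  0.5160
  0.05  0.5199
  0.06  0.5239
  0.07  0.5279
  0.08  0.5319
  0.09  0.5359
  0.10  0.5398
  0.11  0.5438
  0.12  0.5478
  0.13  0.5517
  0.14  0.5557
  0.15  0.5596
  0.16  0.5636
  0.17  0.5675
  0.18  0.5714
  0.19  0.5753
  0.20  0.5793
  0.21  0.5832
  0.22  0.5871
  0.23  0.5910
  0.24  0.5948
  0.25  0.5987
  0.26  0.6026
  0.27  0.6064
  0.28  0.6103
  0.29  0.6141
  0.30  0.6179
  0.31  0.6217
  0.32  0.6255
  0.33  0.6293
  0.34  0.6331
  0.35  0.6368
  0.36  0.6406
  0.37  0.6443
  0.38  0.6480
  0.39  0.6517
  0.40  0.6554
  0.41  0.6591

T = 1;  σ√T = 0.4700
ln(S/K) + (r + σ²/2)T = ln(308/312) + (0.087 + 0.47²/2)·1 = -0.0129 + 0.1974 = 0.1845
d₁ = 0.1845 / 0.4700 = 0.3927 ⇒ 0.39
d₂ = d₁ − σ√T = 0.3927 − 0.4700 = -0.0773 ⇒ -0.08
exp(−rT) = exp(−0.087·1) = 0.9167
N(d₁) = N(0.39) = 0.6517;  N(d₂) = N(-0.08) = 0.4681
C = 308·0.6517 − 312·0.9167·0.4681 = 200.7236 − 133.8815 = 66.8421

$66.84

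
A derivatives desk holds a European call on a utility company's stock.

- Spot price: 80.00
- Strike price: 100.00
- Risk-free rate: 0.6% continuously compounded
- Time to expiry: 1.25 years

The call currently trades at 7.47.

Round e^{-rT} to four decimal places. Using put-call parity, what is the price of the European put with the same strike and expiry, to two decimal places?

26.72

e^(−rT) = e^(−0.006·1.25) = 0.9925
Put-call parity: C − P = S − K·e^(−rT) = 80 − 100·0.9925 = 80 − 99.2500 = -19.2500
P = C − (C − P) = 7.47 − (-19.2500) = 26.7200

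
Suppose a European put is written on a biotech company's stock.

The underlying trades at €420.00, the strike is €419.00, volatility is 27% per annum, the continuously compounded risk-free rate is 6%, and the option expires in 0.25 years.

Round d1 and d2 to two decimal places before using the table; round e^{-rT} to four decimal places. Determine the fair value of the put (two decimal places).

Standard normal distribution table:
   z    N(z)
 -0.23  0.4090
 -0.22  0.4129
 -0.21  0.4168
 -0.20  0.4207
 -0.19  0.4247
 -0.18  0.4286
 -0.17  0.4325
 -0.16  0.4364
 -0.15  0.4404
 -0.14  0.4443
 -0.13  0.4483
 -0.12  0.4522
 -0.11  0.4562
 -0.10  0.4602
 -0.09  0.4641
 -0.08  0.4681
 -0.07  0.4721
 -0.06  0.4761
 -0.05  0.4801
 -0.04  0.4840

σ√T = 0.27·√0.25 = 0.1350
d₁ = [ln(420/419) + (0.06 + 0.27²/2)·0.25] / 0.1350 = [0.0024 + 0.0241] / 0.1350 = 0.1963 ≈ 0.20
d₂ = d₁ − σ√T = 0.1963 − 0.1350 = 0.0613 ≈ 0.06
exp(−rT) = exp(−0.06·0.25) = 0.9851
N(−d₂) = N(-0.06) = 0.4761;  N(−d₁) = N(-0.20) = 0.4207
P = 419·0.9851·0.4761 − 420·0.4207 = 196.5136 − 176.6940 = 19.8196

€19.82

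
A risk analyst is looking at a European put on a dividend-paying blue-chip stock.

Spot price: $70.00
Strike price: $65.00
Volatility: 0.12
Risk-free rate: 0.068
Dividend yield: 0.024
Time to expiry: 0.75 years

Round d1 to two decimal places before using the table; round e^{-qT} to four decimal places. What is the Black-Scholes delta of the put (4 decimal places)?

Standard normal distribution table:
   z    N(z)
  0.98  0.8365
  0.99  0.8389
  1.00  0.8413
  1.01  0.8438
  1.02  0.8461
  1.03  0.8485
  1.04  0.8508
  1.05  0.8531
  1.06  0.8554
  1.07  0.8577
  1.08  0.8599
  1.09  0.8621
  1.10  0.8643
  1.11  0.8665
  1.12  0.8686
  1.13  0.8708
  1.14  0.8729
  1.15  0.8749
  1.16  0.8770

σ√T = 0.12·√0.75 = 0.1039
ln(S/K) + (r − q + σ²/2)T = ln(70/65) + (0.068 − 0.024 + 0.12²/2)·0.75 = 0.0741 + 0.0384 = 0.1125
d₁ = 0.1125 / 0.1039 = 1.0826 which rounds to 1.08
N(d₁) = N(1.08) = 0.8599
Δ_put = e^(−qT)·(N(d₁) − 1) = 0.9822·(0.8599 − 1) = -0.1376

-0.1376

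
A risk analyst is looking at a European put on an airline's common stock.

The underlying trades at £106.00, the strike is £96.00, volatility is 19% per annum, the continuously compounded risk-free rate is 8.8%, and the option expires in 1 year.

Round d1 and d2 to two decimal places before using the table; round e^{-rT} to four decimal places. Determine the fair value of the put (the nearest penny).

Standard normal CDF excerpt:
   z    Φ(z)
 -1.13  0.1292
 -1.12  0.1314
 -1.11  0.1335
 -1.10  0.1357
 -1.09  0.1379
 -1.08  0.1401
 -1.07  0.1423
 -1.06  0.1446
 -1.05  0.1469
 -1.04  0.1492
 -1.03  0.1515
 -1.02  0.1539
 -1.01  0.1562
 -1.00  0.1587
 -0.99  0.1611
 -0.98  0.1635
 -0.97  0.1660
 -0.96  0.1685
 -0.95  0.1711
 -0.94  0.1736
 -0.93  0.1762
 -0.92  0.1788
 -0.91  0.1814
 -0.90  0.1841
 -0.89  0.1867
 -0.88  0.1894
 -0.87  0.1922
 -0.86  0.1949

σ√T = 0.19·√1 = 0.1900
d₁ = [ln(106/96) + (0.088 + 0.19²/2)·1] / 0.1900 = [0.0991 + 0.1060] / 0.1900 = 1.0797 → 1.08
d₂ = d₁ − σ√T = 1.0797 − 0.1900 = 0.8897 → 0.89
e^(−rT) = e^(−0.088·1) = 0.9158
P = 96·0.9158·N(-0.89) − 106·N(-1.08) = 96·0.9158·0.1867 − 106·0.1401 = 16.4141 − 14.8506 = 1.5635

£1.56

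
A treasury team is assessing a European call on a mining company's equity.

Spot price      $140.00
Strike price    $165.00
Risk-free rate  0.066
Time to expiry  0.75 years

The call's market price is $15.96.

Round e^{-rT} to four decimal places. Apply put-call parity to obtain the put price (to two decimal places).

$32.99

e^(−rT) = e^(−0.066·0.75) = 0.9517
Put-call parity: C − P = S − K·e^(−rT) = 140 − 165·0.9517 = 140 − 157.0305 = -17.0305
P = C − (C − P) = 15.96 − (-17.0305) = 32.9905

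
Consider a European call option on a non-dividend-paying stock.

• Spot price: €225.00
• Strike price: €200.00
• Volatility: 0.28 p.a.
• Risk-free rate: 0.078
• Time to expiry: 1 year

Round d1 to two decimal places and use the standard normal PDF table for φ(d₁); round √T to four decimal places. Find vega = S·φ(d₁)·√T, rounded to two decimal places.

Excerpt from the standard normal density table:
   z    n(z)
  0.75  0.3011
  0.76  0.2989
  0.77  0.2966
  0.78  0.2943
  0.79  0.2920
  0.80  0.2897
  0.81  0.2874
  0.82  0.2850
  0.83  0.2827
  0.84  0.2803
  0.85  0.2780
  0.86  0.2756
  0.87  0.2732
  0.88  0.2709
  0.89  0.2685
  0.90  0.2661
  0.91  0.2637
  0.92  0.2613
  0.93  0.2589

63.07

T = 1;  σ√T = 0.2800
ln(S/K) + (r + σ²/2)T = ln(225/200) + (0.078 + 0.28²/2)·1 = 0.1178 + 0.1172 = 0.2350
d₁ = 0.2350 / 0.2800 = 0.8392 which rounds to 0.84
√T = √1 = 1.0000
φ(d₁) = φ(0.84) = 0.2803
vega = S·φ(d₁)·√T = 225·0.2803·1.0000 = 63.0675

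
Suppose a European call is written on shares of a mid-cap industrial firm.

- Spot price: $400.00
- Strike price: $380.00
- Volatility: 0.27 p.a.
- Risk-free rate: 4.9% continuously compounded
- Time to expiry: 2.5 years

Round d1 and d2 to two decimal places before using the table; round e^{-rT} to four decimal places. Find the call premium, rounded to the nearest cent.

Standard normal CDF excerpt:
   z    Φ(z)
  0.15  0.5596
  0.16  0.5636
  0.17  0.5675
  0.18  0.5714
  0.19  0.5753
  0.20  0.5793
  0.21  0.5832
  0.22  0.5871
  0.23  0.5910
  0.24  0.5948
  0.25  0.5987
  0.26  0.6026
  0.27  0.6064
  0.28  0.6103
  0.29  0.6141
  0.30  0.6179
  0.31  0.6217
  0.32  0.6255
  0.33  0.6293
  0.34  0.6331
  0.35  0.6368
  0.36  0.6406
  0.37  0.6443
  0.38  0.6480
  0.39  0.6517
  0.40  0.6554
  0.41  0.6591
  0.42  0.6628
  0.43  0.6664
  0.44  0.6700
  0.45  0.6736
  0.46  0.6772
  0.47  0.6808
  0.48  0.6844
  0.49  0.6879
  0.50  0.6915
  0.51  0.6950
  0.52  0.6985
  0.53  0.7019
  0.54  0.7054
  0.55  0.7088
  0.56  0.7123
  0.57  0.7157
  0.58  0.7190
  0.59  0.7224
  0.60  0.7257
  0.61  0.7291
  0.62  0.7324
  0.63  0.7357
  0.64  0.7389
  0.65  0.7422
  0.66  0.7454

$99.55

σ√T = 0.27 × 1.5811 = 0.4269
d₁ = [ln(400/380) + (0.049 + ½·0.27²)·2.5] / (σ√T) = (0.0513 + 0.2136) / 0.4269 = 0.6206 ⇒ 0.62
d₂ = 0.6206 − 0.4269 = 0.1936 ⇒ 0.19
e^(−rT) = e^(−0.049·2.5) = 0.8847
C = 400·N(0.62) − 380·0.8847·N(0.19) = 400·0.7324 − 380·0.8847·0.5753 = 292.9600 − 193.4078 = 99.5522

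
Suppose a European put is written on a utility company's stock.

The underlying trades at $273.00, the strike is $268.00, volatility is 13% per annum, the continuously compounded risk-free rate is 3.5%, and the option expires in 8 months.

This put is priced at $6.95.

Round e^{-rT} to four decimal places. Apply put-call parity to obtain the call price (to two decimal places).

exp(−rT) = exp(−0.035·0.6667) = 0.9769
Put-call parity: C − P = S − K·e^(−rT) = 273 − 268·0.9769 = 273 − 261.8092 = 11.1908
C = P + (C − P) = 6.95 + (11.1908) = 18.1408

$18.14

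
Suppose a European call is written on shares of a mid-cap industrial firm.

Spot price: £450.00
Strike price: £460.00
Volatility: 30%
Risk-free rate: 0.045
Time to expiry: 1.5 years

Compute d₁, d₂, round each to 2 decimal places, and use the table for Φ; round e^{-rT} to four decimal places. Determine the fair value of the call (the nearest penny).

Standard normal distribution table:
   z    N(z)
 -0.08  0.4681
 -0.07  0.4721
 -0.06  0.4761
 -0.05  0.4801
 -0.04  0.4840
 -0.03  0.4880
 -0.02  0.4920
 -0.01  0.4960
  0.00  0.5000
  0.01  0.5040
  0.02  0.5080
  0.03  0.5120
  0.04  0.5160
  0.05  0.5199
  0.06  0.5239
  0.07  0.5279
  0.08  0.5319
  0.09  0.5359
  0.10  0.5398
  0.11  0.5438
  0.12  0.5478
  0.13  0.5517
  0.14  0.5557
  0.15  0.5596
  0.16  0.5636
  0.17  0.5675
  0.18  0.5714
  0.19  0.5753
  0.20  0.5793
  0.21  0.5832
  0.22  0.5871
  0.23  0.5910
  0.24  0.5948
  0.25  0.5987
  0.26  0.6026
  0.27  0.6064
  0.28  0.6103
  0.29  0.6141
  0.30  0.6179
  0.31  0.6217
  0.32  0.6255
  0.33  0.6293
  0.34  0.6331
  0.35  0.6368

T = 1.5;  σ√T = 0.3674
ln(S/K) + (r + σ²/2)T = ln(450/460) + (0.045 + 0.3²/2)·1.5 = -0.0220 + 0.1350 = 0.1130
d₁ = 0.1130 / 0.3674 = 0.3076 → 0.31
d₂ = d₁ − σ√T = 0.3076 − 0.3674 = -0.0598 → -0.06
exp(−rT) = exp(−0.045·1.5) = 0.9347
C = 450·N(0.31) − 460·0.9347·N(-0.06) = 450·0.6217 − 460·0.9347·0.4761 = 279.7650 − 204.7049 = 75.0601

£75.06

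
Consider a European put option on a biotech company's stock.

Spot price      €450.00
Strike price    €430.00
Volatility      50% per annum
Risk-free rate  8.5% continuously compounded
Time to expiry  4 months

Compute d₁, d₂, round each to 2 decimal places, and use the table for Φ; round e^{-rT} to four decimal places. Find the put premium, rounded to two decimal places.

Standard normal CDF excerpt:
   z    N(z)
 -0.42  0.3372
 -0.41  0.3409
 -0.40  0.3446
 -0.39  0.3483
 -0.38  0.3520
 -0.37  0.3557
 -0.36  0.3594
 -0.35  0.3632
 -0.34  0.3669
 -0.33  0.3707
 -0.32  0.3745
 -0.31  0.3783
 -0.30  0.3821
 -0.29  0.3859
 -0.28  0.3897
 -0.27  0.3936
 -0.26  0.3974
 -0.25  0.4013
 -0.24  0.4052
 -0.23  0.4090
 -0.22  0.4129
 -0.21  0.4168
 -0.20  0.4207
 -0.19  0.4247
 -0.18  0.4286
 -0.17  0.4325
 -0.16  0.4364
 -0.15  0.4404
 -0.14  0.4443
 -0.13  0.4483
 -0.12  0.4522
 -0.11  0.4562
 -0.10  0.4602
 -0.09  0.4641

€35.62

σ√T = 0.5 × 0.5774 = 0.2887
ln(S/K) + (r + σ²/2)T = ln(450/430) + (0.085 + 0.5²/2)·0.3333 = 0.0455 + 0.0700 = 0.1155
d₁ = 0.1155 / 0.2887 = 0.4000 which rounds to 0.40
d₂ = d₁ − σ√T = 0.4000 − 0.2887 = 0.1113 which rounds to 0.11
e^(−rT) = e^(−0.085·0.3333) = 0.9721
N(−d₂) = N(-0.11) = 0.4562;  N(−d₁) = N(-0.40) = 0.3446
P = 430·0.9721·0.4562 − 450·0.3446 = 190.6930 − 155.0700 = 35.6230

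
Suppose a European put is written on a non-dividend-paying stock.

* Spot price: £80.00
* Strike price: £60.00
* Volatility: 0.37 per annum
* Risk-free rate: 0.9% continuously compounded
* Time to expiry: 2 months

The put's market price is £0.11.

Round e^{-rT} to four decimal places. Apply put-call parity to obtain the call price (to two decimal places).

exp(−rT) = exp(−0.009·0.1667) = 0.9985
Put-call parity: C − P = S − K·e^(−rT) = 80 − 60·0.9985 = 80 − 59.9100 = 20.0900
C = P + (C − P) = 0.11 + (20.0900) = 20.2000

£20.20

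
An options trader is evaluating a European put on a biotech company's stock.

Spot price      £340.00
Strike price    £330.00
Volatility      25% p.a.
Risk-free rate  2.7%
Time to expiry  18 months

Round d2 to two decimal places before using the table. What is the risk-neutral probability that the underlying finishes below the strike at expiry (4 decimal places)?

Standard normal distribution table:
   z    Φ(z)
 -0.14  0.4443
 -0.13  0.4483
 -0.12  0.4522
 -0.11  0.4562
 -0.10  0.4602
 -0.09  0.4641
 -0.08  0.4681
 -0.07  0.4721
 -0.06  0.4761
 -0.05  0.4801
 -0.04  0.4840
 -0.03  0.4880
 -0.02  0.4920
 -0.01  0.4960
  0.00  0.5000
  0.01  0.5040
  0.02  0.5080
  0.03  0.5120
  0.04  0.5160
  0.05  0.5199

σ√T = 0.25·√1.5 = 0.3062
d₁ = [ln(340/330) + (0.027 + 0.25²/2)·1.5] / 0.3062 = [0.0299 + 0.0874] / 0.3062 = 0.3829 ⇒ 0.38
d₂ = d₁ − σ√T = 0.3829 − 0.3062 = 0.0767 ⇒ 0.08
Pr(exercise) under Q = N(−d₂) = N(-0.08) = 0.4681

0.4681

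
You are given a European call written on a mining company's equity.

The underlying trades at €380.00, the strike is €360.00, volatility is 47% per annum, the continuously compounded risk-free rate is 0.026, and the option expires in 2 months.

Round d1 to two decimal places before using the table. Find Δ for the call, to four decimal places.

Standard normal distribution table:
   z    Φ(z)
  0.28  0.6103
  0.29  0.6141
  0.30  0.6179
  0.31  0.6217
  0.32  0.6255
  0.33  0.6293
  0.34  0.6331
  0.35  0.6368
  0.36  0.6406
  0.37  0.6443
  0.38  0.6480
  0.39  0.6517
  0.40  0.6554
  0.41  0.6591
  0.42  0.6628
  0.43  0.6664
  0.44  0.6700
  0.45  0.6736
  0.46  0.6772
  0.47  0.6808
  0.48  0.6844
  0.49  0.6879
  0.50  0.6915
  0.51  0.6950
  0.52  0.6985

σ√T = 0.47·√0.1667 = 0.1919
d₁ = [ln(380/360) + (0.026 + ½·0.47²)·0.1667] / (σ√T) = (0.0541 + 0.0227) / 0.1919 = 0.4003 → 0.40
N(d₁) = N(0.40) = 0.6554
Δ_call = N(d₁) = 0.6554

0.6554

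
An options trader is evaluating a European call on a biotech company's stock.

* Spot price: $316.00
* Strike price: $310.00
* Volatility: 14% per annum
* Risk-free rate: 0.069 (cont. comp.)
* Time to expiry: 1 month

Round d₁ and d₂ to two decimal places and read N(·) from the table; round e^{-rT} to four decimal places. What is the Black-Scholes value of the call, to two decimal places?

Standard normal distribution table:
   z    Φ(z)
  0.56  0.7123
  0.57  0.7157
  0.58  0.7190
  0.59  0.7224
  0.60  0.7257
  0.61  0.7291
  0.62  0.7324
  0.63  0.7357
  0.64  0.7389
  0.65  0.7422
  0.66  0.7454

σ√T = 0.14 × 0.2887 = 0.0404
d₁ = [ln(316/310) + (0.069 + 0.14²/2)·0.08333] / 0.0404 = [0.0192 + 0.0066] / 0.0404 = 0.6368 ≈ 0.64
d₂ = d₁ − σ√T = 0.6368 − 0.0404 = 0.5964 ≈ 0.60
exp(−rT) = exp(−0.069·0.08333) = 0.9943
N(d₁) = N(0.64) = 0.7389;  N(d₂) = N(0.60) = 0.7257
C = 316·0.7389 − 310·0.9943·0.7257 = 233.4924 − 223.6847 = 9.8077

$9.81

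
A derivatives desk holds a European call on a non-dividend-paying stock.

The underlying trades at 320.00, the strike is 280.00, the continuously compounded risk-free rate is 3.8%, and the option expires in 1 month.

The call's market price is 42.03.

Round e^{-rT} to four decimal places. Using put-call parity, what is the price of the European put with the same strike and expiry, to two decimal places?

1.13

e^(−rT) = e^(−0.038·0.08333) = 0.9968
Put-call parity: C − P = S − K·e^(−rT) = 320 − 280·0.9968 = 320 − 279.1040 = 40.8960
P = C − (C − P) = 42.03 − (40.8960) = 1.1340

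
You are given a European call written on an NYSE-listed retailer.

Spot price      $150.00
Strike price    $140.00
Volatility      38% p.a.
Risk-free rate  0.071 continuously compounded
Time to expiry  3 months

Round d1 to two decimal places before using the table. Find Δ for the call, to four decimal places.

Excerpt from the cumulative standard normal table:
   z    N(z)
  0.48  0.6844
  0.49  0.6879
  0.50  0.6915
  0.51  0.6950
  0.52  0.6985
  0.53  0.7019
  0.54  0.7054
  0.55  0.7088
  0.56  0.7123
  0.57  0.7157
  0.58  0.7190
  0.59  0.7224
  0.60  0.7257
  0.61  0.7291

σ√T = 0.38 × 0.5000 = 0.1900
d₁ = [ln(150/140) + (0.071 + 0.38²/2)·0.25] / 0.1900 = [0.0690 + 0.0358] / 0.1900 = 0.5515 → 0.55
N(d₁) = N(0.55) = 0.7088
Δ_call = N(d₁) = 0.7088

0.7088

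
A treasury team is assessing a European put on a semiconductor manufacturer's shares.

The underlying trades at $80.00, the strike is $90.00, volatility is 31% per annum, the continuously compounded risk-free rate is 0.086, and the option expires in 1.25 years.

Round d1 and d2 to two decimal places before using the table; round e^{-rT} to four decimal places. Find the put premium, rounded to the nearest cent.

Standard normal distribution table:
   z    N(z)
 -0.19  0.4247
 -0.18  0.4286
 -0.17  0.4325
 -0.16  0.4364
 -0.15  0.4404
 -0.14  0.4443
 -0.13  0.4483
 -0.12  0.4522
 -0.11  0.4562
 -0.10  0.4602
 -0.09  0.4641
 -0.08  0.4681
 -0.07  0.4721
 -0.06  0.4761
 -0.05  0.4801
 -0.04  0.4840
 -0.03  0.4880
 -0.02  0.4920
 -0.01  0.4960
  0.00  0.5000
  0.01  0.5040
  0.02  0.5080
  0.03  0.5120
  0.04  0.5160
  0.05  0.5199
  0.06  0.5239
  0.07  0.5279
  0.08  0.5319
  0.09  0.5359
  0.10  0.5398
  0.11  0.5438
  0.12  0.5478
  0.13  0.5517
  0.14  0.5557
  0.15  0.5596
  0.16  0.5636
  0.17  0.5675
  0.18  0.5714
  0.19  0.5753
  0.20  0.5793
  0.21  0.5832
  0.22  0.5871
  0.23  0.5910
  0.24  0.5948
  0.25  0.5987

$11.28

T = 1.25;  σ√T = 0.3466
d₁ = [ln(80/90) + (0.086 + ½·0.31²)·1.25] / (σ√T) = (-0.1178 + 0.1676) / 0.3466 = 0.1436 ⇒ 0.14
d₂ = 0.1436 − 0.3466 = -0.2030 ⇒ -0.20
exp(−rT) = exp(−0.086·1.25) = 0.8981
P = 90·0.8981·N(0.20) − 80·N(-0.14) = 90·0.8981·0.5793 − 80·0.4443 = 46.8242 − 35.5440 = 11.2802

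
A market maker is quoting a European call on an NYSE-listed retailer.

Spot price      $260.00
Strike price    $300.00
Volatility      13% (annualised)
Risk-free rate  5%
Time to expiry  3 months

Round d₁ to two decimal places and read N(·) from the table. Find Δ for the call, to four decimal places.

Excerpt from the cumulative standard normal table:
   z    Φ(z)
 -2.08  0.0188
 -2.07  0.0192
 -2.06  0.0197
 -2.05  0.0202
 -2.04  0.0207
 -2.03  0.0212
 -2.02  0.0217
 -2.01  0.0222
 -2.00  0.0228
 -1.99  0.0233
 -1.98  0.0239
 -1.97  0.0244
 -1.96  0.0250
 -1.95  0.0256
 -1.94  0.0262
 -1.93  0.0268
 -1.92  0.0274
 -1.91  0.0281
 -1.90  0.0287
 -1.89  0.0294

T = 0.25;  σ√T = 0.0650
d₁ = [ln(260/300) + (0.05 + 0.13²/2)·0.25] / 0.0650 = [-0.1431 + 0.0146] / 0.0650 = -1.9767 → -1.98
N(d₁) = N(-1.98) = 0.0239
Δ_call = N(d₁) = 0.0239

0.0239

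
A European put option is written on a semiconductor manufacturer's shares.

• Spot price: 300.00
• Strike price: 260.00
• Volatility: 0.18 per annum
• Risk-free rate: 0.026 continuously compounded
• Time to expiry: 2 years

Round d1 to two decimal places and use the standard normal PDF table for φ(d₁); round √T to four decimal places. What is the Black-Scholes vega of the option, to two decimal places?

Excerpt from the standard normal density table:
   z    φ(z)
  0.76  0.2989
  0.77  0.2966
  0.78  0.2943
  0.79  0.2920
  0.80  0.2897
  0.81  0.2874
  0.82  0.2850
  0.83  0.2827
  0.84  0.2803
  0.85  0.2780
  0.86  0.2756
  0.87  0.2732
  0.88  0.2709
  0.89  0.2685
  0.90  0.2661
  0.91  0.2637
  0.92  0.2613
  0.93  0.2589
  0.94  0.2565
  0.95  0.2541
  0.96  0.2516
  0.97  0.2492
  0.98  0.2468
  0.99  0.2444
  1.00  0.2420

T = 2;  σ√T = 0.2546
d₁ = [ln(300/260) + (0.026 + 0.18²/2)·2] / 0.2546 = [0.1431 + 0.0844] / 0.2546 = 0.8937 → 0.89
√T = √2 = 1.4142
φ(d₁) = φ(0.89) = 0.2685
vega = S·φ(d₁)·√T = 300·0.2685·1.4142 = 113.9138

113.91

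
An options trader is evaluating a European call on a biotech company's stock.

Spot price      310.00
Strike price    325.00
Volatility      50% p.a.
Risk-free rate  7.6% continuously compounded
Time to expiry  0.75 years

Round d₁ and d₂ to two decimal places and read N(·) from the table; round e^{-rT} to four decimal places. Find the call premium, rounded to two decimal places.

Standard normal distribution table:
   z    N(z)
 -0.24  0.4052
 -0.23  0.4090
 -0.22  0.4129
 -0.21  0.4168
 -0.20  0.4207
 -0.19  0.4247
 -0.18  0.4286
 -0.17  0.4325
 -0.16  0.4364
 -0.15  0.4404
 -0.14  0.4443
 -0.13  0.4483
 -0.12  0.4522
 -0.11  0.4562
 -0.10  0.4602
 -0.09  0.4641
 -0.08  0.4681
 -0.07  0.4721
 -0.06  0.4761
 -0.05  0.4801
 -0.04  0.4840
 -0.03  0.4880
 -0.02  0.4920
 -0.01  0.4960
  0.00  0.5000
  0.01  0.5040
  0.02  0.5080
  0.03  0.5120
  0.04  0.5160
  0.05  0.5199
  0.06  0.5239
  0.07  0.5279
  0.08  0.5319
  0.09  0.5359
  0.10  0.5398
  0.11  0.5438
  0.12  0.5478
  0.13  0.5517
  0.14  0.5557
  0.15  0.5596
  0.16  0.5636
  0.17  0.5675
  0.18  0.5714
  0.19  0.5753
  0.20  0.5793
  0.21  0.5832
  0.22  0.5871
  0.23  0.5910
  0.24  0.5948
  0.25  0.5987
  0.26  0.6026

T = 0.75;  σ√T = 0.4330
d₁ = [ln(310/325) + (0.076 + 0.5²/2)·0.75] / 0.4330 = [-0.0473 + 0.1507] / 0.4330 = 0.2390 which rounds to 0.24
d₂ = d₁ − σ√T = 0.2390 − 0.4330 = -0.1940 which rounds to -0.19
e^(−rT) = e^(−0.076·0.75) = 0.9446
C = 310·N(0.24) − 325·0.9446·N(-0.19) = 310·0.5948 − 325·0.9446·0.4247 = 184.3880 − 130.3808 = 54.0072

54.01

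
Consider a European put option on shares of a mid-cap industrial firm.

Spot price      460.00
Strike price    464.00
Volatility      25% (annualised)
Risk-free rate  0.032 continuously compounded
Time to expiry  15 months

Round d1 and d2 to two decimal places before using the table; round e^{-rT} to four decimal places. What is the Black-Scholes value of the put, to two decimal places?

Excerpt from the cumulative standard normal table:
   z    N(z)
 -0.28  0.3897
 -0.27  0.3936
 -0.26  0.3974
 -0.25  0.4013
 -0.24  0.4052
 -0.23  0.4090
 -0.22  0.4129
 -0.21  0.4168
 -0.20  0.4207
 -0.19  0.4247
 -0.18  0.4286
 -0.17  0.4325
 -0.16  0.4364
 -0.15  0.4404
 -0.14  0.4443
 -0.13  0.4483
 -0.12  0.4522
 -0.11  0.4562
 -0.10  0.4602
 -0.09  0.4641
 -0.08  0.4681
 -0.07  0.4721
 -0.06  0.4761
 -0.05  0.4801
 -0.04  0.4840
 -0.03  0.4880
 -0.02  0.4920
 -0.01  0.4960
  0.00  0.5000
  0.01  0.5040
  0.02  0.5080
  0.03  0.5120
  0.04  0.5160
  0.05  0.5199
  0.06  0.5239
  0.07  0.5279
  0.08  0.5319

43.66

σ√T = 0.25 × 1.1180 = 0.2795
d₁ = [ln(460/464) + (0.032 + 0.25²/2)·1.25] / 0.2795 = [-0.0087 + 0.0791] / 0.2795 = 0.2519 ≈ 0.25
d₂ = d₁ − σ√T = 0.2519 − 0.2795 = -0.0276 ≈ -0.03
exp(−rT) = exp(−0.032·1.25) = 0.9608
P = 464·0.9608·N(0.03) − 460·N(-0.25) = 464·0.9608·0.5120 − 460·0.4013 = 228.2553 − 184.5980 = 43.6573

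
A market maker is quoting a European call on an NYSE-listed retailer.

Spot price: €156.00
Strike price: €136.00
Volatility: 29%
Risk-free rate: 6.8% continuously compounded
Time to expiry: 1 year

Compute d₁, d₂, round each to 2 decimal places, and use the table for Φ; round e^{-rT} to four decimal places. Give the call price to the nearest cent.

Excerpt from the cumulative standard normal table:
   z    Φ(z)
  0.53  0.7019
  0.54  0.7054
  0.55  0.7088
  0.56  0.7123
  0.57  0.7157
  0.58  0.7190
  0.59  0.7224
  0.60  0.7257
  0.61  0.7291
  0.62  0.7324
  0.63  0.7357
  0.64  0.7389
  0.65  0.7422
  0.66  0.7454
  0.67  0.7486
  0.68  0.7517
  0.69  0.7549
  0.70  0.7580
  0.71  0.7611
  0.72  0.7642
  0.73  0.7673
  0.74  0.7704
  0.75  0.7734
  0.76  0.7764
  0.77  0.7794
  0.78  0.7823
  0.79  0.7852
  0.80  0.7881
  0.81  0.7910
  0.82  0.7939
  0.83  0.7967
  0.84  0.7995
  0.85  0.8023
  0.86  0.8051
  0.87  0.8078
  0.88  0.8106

€34.65

T = 1;  σ√T = 0.2900
ln(S/K) + (r + σ²/2)T = ln(156/136) + (0.068 + 0.29²/2)·1 = 0.1372 + 0.1101 = 0.2473
d₁ = 0.2473 / 0.2900 = 0.8526 which rounds to 0.85
d₂ = d₁ − σ√T = 0.8526 − 0.2900 = 0.5626 which rounds to 0.56
exp(−rT) = exp(−0.068·1) = 0.9343
N(d₁) = N(0.85) = 0.8023;  N(d₂) = N(0.56) = 0.7123
C = 156·0.8023 − 136·0.9343·0.7123 = 125.1588 − 90.5083 = 34.6505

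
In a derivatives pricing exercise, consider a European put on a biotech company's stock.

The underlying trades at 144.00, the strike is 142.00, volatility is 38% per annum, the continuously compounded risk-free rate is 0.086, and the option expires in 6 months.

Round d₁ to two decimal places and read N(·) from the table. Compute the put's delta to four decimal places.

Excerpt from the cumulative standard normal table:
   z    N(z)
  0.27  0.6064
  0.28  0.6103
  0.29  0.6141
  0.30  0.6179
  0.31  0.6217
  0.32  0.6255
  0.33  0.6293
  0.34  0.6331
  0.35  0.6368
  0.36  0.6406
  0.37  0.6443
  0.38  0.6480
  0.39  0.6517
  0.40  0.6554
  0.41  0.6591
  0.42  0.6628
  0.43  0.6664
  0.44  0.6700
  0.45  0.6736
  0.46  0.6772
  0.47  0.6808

-0.3632

T = 0.5;  σ√T = 0.2687
d₁ = [ln(144/142) + (0.086 + 0.38²/2)·0.5] / 0.2687 = [0.0140 + 0.0791] / 0.2687 = 0.3464 ≈ 0.35
N(d₁) = N(0.35) = 0.6368
Δ_put = N(d₁) − 1 = 0.6368 − 1 = -0.3632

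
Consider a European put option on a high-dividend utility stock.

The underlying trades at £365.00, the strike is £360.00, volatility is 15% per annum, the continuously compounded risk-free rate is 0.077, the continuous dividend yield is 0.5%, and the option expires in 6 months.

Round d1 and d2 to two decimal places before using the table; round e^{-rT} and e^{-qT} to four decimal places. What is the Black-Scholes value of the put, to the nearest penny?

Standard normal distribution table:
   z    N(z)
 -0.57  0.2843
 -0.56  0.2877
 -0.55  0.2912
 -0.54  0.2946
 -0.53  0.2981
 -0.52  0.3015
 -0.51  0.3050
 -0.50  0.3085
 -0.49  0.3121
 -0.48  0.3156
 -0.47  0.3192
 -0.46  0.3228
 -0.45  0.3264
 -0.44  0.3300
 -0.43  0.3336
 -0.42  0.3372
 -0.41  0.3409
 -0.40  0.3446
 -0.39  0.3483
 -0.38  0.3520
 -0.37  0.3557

σ√T = 0.15 × 0.7071 = 0.1061
d₁ = [ln(365/360) + (0.077 − 0.005 + 0.15²/2)·0.5] / 0.1061 = [0.0138 + 0.0416] / 0.1061 = 0.5225 ≈ 0.52
d₂ = d₁ − σ√T = 0.5225 − 0.1061 = 0.4164 ≈ 0.42
exp(−qT) = exp(−0.005·0.5) = 0.9975;  exp(−rT) = exp(−0.077·0.5) = 0.9622
N(−d₂) = N(-0.42) = 0.3372;  N(−d₁) = N(-0.52) = 0.3015
P = 360·0.9622·0.3372 − 365·0.9975·0.3015 = 116.8034 − 109.7724 = 7.0310

£7.03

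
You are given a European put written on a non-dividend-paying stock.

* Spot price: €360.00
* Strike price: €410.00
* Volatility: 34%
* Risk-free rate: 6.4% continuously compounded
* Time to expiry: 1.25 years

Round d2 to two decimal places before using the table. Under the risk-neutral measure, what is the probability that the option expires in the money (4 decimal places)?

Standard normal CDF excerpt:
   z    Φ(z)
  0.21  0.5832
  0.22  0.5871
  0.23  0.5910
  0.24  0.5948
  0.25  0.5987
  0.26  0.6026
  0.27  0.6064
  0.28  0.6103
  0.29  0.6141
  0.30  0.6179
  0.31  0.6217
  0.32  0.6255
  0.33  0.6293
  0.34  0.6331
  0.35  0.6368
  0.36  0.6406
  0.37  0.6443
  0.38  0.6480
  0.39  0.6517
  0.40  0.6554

0.6255

σ√T = 0.34 × 1.1180 = 0.3801
d₁ = [ln(360/410) + (0.064 + 0.34²/2)·1.25] / 0.3801 = [-0.1301 + 0.1523] / 0.3801 = 0.0584 which rounds to 0.06
d₂ = d₁ − σ√T = 0.0584 − 0.3801 = -0.3217 which rounds to -0.32
Risk-neutral Pr[S_T < K] = N(−d₂) = N(0.32) = 0.6255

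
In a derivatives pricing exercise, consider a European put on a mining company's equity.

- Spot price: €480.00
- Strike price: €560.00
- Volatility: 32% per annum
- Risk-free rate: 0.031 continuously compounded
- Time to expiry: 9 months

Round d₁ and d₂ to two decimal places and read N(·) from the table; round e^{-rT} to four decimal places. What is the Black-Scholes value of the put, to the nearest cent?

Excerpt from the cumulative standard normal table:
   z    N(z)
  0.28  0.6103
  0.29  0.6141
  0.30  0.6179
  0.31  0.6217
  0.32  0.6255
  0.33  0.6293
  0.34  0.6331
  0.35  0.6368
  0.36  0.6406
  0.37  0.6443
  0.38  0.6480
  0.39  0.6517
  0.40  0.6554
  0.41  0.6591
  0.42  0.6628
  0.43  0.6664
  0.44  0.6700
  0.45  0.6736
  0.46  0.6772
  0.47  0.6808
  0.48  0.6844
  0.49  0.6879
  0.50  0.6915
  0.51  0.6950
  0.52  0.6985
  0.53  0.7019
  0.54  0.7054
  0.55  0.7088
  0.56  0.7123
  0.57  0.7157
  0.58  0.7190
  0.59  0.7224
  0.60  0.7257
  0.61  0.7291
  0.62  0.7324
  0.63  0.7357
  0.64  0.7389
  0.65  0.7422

€96.84

σ√T = 0.32·√0.75 = 0.2771
ln(S/K) + (r + σ²/2)T = ln(480/560) + (0.031 + 0.32²/2)·0.75 = -0.1542 + 0.0616 = -0.0925
d₁ = -0.0925 / 0.2771 = -0.3338 ⇒ -0.33
d₂ = d₁ − σ√T = -0.3338 − 0.2771 = -0.6109 ⇒ -0.61
e^(−rT) = e^(−0.031·0.75) = 0.9770
N(−d₂) = N(0.61) = 0.7291;  N(−d₁) = N(0.33) = 0.6293
P = 560·0.9770·0.7291 − 480·0.6293 = 398.9052 − 302.0640 = 96.8412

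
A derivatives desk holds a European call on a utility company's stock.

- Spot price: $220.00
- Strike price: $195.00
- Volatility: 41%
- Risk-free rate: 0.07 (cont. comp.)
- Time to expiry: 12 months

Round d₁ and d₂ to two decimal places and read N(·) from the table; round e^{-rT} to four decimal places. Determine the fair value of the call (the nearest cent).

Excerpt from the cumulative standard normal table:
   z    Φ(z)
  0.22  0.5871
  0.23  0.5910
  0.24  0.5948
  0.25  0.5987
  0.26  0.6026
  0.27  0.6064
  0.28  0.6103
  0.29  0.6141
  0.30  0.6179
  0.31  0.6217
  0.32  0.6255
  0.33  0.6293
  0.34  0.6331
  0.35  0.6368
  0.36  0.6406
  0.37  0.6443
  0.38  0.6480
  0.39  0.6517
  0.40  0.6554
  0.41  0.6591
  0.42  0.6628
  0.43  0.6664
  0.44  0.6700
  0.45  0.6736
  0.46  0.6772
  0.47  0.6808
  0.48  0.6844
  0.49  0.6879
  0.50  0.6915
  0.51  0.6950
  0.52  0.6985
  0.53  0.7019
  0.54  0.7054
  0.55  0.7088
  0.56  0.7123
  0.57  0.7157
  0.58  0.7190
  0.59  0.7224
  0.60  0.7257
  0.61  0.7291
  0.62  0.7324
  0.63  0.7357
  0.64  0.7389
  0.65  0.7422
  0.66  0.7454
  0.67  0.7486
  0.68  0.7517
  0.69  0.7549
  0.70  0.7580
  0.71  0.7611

σ√T = 0.41·√1 = 0.4100
ln(S/K) + (r + σ²/2)T = ln(220/195) + (0.07 + 0.41²/2)·1 = 0.1206 + 0.1540 = 0.2747
d₁ = 0.2747 / 0.4100 = 0.6699 ⇒ 0.67
d₂ = d₁ − σ√T = 0.6699 − 0.4100 = 0.2599 ⇒ 0.26
e^(−rT) = e^(−0.07·1) = 0.9324
N(d₁) = N(0.67) = 0.7486;  N(d₂) = N(0.26) = 0.6026
C = 220·0.7486 − 195·0.9324·0.6026 = 164.6920 − 109.5635 = 55.1285

$55.13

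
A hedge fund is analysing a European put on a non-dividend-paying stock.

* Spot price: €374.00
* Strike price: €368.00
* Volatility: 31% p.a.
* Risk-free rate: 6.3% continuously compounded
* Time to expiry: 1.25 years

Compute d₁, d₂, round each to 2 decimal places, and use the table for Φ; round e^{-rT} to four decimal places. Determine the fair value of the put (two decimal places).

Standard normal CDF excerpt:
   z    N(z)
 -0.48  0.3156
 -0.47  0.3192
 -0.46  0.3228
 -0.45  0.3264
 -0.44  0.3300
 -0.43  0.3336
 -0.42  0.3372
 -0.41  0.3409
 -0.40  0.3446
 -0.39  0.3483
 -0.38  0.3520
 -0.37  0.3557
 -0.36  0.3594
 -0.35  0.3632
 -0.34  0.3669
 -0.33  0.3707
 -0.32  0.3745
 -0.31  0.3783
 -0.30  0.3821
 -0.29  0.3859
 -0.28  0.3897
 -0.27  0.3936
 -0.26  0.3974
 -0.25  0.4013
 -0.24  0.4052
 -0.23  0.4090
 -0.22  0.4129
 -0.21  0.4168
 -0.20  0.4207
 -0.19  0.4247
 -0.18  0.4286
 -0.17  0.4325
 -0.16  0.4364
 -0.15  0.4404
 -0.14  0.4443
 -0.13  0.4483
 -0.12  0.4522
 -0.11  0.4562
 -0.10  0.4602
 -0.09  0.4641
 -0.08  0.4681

T = 1.25;  σ√T = 0.3466
d₁ = [ln(374/368) + (0.063 + ½·0.31²)·1.25] / (σ√T) = (0.0162 + 0.1388) / 0.3466 = 0.4472 ≈ 0.45
d₂ = 0.4472 − 0.3466 = 0.1006 ≈ 0.10
exp(−rT) = exp(−0.063·1.25) = 0.9243
N(−d₂) = N(-0.10) = 0.4602;  N(−d₁) = N(-0.45) = 0.3264
P = 368·0.9243·0.4602 − 374·0.3264 = 156.5335 − 122.0736 = 34.4599

€34.46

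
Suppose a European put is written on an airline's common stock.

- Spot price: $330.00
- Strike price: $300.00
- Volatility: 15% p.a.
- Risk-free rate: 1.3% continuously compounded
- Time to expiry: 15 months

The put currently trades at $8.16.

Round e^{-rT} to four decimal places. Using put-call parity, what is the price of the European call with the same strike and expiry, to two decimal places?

$42.99

e^(−rT) = e^(−0.013·1.25) = 0.9839
Put-call parity: C − P = S − K·e^(−rT) = 330 − 300·0.9839 = 330 − 295.1700 = 34.8300
C = P + (C − P) = 8.16 + (34.8300) = 42.9900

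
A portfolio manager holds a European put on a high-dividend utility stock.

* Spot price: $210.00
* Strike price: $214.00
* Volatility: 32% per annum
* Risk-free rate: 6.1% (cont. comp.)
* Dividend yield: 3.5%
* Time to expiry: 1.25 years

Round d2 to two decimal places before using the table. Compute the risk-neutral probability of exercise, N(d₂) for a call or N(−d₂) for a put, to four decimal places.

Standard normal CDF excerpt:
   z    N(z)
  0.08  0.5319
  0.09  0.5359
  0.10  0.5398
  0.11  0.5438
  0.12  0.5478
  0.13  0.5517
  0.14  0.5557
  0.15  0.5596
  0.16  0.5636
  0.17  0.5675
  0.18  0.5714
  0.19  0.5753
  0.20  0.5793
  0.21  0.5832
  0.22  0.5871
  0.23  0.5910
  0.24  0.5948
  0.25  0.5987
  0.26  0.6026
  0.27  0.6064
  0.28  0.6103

σ√T = 0.32·√1.25 = 0.3578
d₁ = [ln(210/214) + (0.061 − 0.035 + 0.32²/2)·1.25] / 0.3578 = [-0.0189 + 0.0965] / 0.3578 = 0.2170 ⇒ 0.22
d₂ = d₁ − σ√T = 0.2170 − 0.3578 = -0.1408 ⇒ -0.14
Pr(exercise) under Q = N(−d₂) = N(0.14) = 0.5557

0.5557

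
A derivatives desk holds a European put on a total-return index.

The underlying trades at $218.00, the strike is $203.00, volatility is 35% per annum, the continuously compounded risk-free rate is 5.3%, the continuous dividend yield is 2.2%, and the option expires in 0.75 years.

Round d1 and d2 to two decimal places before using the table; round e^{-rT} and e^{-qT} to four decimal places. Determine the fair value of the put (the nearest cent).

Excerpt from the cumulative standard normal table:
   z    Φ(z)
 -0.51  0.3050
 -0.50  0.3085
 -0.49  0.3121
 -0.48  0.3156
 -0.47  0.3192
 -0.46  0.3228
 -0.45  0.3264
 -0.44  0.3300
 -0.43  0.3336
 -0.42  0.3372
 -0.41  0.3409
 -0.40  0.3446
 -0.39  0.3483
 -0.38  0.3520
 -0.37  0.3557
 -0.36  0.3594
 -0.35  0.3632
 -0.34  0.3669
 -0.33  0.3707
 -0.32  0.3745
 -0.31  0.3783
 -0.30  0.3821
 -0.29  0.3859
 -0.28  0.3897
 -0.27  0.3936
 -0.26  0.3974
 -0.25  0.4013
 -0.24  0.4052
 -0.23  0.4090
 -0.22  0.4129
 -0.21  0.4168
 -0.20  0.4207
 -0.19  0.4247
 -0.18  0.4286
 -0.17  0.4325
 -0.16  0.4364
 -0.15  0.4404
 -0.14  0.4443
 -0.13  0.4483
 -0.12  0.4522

$15.92

σ√T = 0.35 × 0.8660 = 0.3031
ln(S/K) + (r − q + σ²/2)T = ln(218/203) + (0.053 − 0.022 + 0.35²/2)·0.75 = 0.0713 + 0.0692 = 0.1405
d₁ = 0.1405 / 0.3031 = 0.4635 which rounds to 0.46
d₂ = d₁ − σ√T = 0.4635 − 0.3031 = 0.1603 which rounds to 0.16
exp(−qT) = exp(−0.022·0.75) = 0.9836;  exp(−rT) = exp(−0.053·0.75) = 0.9610
P = 203·0.9610·N(-0.16) − 218·0.9836·N(-0.46) = 203·0.9610·0.4364 − 218·0.9836·0.3228 = 85.1342 − 69.2163 = 15.9179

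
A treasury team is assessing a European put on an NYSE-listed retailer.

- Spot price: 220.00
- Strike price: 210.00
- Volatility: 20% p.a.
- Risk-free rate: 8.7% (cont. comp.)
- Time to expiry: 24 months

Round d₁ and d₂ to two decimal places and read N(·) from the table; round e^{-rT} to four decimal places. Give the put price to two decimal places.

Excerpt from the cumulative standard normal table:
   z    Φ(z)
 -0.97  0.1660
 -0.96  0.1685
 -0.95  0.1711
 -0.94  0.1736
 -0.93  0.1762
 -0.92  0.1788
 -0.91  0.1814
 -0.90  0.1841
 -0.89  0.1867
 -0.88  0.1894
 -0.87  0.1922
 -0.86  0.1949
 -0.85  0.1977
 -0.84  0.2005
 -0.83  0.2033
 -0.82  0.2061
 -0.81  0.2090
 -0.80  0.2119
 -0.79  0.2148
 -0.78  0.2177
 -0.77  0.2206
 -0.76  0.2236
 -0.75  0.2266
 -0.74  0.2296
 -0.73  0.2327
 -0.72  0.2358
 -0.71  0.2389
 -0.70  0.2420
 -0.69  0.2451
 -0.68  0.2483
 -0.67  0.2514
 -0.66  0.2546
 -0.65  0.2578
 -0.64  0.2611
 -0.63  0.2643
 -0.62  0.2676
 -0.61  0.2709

σ√T = 0.2·√2 = 0.2828
d₁ = [ln(220/210) + (0.087 + ½·0.2²)·2] / (σ√T) = (0.0465 + 0.2140) / 0.2828 = 0.9211 ⇒ 0.92
d₂ = 0.9211 − 0.2828 = 0.6382 ⇒ 0.64
e^(−rT) = e^(−0.087·2) = 0.8403
N(−d₂) = N(-0.64) = 0.2611;  N(−d₁) = N(-0.92) = 0.1788
P = 210·0.8403·0.2611 − 220·0.1788 = 46.0745 − 39.3360 = 6.7385

6.74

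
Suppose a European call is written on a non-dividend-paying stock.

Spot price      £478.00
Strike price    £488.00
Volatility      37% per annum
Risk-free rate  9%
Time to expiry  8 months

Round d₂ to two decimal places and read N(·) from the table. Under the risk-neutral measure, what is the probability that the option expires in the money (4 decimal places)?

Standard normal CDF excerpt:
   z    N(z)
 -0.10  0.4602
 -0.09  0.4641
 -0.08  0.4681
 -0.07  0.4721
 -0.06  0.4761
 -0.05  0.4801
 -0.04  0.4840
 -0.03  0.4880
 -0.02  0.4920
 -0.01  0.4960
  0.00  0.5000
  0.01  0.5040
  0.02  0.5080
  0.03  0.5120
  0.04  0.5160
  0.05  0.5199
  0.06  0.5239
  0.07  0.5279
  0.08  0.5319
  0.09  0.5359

0.4920

σ√T = 0.37·√0.6667 = 0.3021
ln(S/K) + (r + σ²/2)T = ln(478/488) + (0.09 + 0.37²/2)·0.6667 = -0.0207 + 0.1056 = 0.0849
d₁ = 0.0849 / 0.3021 = 0.2811 ≈ 0.28
d₂ = d₁ − σ√T = 0.2811 − 0.3021 = -0.0210 ≈ -0.02
Risk-neutral Pr[S_T > K] = N(d₂) = N(-0.02) = 0.4920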